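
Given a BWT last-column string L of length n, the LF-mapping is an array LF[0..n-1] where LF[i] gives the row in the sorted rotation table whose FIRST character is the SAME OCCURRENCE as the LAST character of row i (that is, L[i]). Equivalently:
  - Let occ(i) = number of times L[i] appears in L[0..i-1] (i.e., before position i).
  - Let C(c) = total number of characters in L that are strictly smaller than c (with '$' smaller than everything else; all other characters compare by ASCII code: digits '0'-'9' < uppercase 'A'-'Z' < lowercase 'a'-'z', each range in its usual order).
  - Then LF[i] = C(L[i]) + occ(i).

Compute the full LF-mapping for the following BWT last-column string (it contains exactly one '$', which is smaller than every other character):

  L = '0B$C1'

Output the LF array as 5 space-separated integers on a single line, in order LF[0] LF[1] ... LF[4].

Answer: 1 3 0 4 2

Derivation:
Char counts: '$':1, '0':1, '1':1, 'B':1, 'C':1
C (first-col start): C('$')=0, C('0')=1, C('1')=2, C('B')=3, C('C')=4
L[0]='0': occ=0, LF[0]=C('0')+0=1+0=1
L[1]='B': occ=0, LF[1]=C('B')+0=3+0=3
L[2]='$': occ=0, LF[2]=C('$')+0=0+0=0
L[3]='C': occ=0, LF[3]=C('C')+0=4+0=4
L[4]='1': occ=0, LF[4]=C('1')+0=2+0=2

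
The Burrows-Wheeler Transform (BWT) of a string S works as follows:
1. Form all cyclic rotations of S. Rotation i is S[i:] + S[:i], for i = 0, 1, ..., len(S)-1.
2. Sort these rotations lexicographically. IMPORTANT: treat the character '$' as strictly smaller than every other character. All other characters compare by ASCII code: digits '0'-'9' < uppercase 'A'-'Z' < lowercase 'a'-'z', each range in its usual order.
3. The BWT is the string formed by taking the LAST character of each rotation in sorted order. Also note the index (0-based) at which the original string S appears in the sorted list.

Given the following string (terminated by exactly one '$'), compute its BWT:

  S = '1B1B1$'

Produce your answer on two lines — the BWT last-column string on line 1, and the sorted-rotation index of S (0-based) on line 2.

Answer: 1BB$11
3

Derivation:
All 6 rotations (rotation i = S[i:]+S[:i]):
  rot[0] = 1B1B1$
  rot[1] = B1B1$1
  rot[2] = 1B1$1B
  rot[3] = B1$1B1
  rot[4] = 1$1B1B
  rot[5] = $1B1B1
Sorted (with $ < everything):
  sorted[0] = $1B1B1  (last char: '1')
  sorted[1] = 1$1B1B  (last char: 'B')
  sorted[2] = 1B1$1B  (last char: 'B')
  sorted[3] = 1B1B1$  (last char: '$')
  sorted[4] = B1$1B1  (last char: '1')
  sorted[5] = B1B1$1  (last char: '1')
Last column: 1BB$11
Original string S is at sorted index 3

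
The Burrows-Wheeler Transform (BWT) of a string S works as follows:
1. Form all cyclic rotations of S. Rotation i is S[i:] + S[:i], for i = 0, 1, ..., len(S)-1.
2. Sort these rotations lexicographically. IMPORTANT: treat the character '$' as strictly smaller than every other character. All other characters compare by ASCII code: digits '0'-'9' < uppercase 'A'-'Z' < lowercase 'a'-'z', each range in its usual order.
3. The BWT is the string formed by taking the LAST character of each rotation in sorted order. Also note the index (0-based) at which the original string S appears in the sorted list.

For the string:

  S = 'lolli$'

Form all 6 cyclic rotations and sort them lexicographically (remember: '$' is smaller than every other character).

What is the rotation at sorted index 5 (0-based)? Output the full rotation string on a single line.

All 6 rotations (rotation i = S[i:]+S[:i]):
  rot[0] = lolli$
  rot[1] = olli$l
  rot[2] = lli$lo
  rot[3] = li$lol
  rot[4] = i$loll
  rot[5] = $lolli
Sorted (with $ < everything):
  sorted[0] = $lolli
  sorted[1] = i$loll
  sorted[2] = li$lol
  sorted[3] = lli$lo
  sorted[4] = lolli$
  sorted[5] = olli$l
sorted[5] = olli$l

Answer: olli$l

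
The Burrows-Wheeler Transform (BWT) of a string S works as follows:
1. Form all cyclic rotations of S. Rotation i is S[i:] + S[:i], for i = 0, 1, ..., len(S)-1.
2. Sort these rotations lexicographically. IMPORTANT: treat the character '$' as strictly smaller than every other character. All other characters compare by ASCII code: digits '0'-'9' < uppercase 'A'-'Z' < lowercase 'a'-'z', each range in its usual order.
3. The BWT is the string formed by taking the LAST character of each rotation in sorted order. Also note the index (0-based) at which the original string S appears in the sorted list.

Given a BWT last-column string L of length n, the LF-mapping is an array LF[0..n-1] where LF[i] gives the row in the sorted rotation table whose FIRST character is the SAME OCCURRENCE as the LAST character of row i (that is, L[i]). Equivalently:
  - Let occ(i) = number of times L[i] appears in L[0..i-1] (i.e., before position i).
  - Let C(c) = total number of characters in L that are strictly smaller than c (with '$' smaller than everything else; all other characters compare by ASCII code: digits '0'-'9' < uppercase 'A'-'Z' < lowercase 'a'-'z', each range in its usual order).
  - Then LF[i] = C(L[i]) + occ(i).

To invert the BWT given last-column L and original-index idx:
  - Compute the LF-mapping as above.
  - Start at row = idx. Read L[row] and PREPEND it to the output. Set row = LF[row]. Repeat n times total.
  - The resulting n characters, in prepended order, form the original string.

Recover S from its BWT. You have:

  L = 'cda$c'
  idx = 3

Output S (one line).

Answer: cdac$

Derivation:
LF mapping: 2 4 1 0 3
Walk LF starting at row 3, prepending L[row]:
  step 1: row=3, L[3]='$', prepend. Next row=LF[3]=0
  step 2: row=0, L[0]='c', prepend. Next row=LF[0]=2
  step 3: row=2, L[2]='a', prepend. Next row=LF[2]=1
  step 4: row=1, L[1]='d', prepend. Next row=LF[1]=4
  step 5: row=4, L[4]='c', prepend. Next row=LF[4]=3
Reversed output: cdac$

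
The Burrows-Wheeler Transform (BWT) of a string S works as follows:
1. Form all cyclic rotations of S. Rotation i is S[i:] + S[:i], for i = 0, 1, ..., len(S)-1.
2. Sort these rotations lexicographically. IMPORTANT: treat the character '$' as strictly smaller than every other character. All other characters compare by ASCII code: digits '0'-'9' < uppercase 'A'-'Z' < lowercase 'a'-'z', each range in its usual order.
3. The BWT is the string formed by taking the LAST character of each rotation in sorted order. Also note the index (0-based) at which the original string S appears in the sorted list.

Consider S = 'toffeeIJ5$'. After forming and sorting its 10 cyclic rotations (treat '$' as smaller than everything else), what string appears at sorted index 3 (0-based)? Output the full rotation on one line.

All 10 rotations (rotation i = S[i:]+S[:i]):
  rot[0] = toffeeIJ5$
  rot[1] = offeeIJ5$t
  rot[2] = ffeeIJ5$to
  rot[3] = feeIJ5$tof
  rot[4] = eeIJ5$toff
  rot[5] = eIJ5$toffe
  rot[6] = IJ5$toffee
  rot[7] = J5$toffeeI
  rot[8] = 5$toffeeIJ
  rot[9] = $toffeeIJ5
Sorted (with $ < everything):
  sorted[0] = $toffeeIJ5
  sorted[1] = 5$toffeeIJ
  sorted[2] = IJ5$toffee
  sorted[3] = J5$toffeeI
  sorted[4] = eIJ5$toffe
  sorted[5] = eeIJ5$toff
  sorted[6] = feeIJ5$tof
  sorted[7] = ffeeIJ5$to
  sorted[8] = offeeIJ5$t
  sorted[9] = toffeeIJ5$
sorted[3] = J5$toffeeI

Answer: J5$toffeeI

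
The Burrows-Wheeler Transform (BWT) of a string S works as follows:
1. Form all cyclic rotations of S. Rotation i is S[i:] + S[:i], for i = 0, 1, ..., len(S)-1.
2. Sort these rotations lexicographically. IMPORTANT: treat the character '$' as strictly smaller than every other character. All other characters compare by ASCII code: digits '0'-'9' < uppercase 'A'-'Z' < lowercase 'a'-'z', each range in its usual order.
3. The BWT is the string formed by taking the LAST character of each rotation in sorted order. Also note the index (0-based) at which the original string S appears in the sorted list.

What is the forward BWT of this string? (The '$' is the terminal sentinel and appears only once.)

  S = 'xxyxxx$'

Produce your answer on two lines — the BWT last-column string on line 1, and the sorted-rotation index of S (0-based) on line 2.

Answer: xxxy$xx
4

Derivation:
All 7 rotations (rotation i = S[i:]+S[:i]):
  rot[0] = xxyxxx$
  rot[1] = xyxxx$x
  rot[2] = yxxx$xx
  rot[3] = xxx$xxy
  rot[4] = xx$xxyx
  rot[5] = x$xxyxx
  rot[6] = $xxyxxx
Sorted (with $ < everything):
  sorted[0] = $xxyxxx  (last char: 'x')
  sorted[1] = x$xxyxx  (last char: 'x')
  sorted[2] = xx$xxyx  (last char: 'x')
  sorted[3] = xxx$xxy  (last char: 'y')
  sorted[4] = xxyxxx$  (last char: '$')
  sorted[5] = xyxxx$x  (last char: 'x')
  sorted[6] = yxxx$xx  (last char: 'x')
Last column: xxxy$xx
Original string S is at sorted index 4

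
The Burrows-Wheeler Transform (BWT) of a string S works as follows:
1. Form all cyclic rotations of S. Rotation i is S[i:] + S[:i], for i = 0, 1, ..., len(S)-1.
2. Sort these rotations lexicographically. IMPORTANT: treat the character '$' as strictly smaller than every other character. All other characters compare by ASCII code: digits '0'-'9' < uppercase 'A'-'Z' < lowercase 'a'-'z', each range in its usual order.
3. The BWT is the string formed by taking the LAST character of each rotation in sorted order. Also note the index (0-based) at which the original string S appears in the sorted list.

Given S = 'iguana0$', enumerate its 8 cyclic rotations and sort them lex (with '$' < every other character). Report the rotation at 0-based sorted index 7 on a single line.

All 8 rotations (rotation i = S[i:]+S[:i]):
  rot[0] = iguana0$
  rot[1] = guana0$i
  rot[2] = uana0$ig
  rot[3] = ana0$igu
  rot[4] = na0$igua
  rot[5] = a0$iguan
  rot[6] = 0$iguana
  rot[7] = $iguana0
Sorted (with $ < everything):
  sorted[0] = $iguana0
  sorted[1] = 0$iguana
  sorted[2] = a0$iguan
  sorted[3] = ana0$igu
  sorted[4] = guana0$i
  sorted[5] = iguana0$
  sorted[6] = na0$igua
  sorted[7] = uana0$ig
sorted[7] = uana0$ig

Answer: uana0$ig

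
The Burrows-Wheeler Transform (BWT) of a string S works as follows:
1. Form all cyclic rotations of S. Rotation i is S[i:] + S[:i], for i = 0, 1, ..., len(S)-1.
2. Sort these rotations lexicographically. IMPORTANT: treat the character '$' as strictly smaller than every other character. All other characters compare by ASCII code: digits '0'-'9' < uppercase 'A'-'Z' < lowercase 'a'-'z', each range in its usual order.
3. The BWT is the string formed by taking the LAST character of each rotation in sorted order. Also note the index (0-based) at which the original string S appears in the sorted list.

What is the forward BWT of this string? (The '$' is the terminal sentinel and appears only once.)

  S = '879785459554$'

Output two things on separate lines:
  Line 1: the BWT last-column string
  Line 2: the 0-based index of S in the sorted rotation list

Answer: 4555894987$57
10

Derivation:
All 13 rotations (rotation i = S[i:]+S[:i]):
  rot[0] = 879785459554$
  rot[1] = 79785459554$8
  rot[2] = 9785459554$87
  rot[3] = 785459554$879
  rot[4] = 85459554$8797
  rot[5] = 5459554$87978
  rot[6] = 459554$879785
  rot[7] = 59554$8797854
  rot[8] = 9554$87978545
  rot[9] = 554$879785459
  rot[10] = 54$8797854595
  rot[11] = 4$87978545955
  rot[12] = $879785459554
Sorted (with $ < everything):
  sorted[0] = $879785459554  (last char: '4')
  sorted[1] = 4$87978545955  (last char: '5')
  sorted[2] = 459554$879785  (last char: '5')
  sorted[3] = 54$8797854595  (last char: '5')
  sorted[4] = 5459554$87978  (last char: '8')
  sorted[5] = 554$879785459  (last char: '9')
  sorted[6] = 59554$8797854  (last char: '4')
  sorted[7] = 785459554$879  (last char: '9')
  sorted[8] = 79785459554$8  (last char: '8')
  sorted[9] = 85459554$8797  (last char: '7')
  sorted[10] = 879785459554$  (last char: '$')
  sorted[11] = 9554$87978545  (last char: '5')
  sorted[12] = 9785459554$87  (last char: '7')
Last column: 4555894987$57
Original string S is at sorted index 10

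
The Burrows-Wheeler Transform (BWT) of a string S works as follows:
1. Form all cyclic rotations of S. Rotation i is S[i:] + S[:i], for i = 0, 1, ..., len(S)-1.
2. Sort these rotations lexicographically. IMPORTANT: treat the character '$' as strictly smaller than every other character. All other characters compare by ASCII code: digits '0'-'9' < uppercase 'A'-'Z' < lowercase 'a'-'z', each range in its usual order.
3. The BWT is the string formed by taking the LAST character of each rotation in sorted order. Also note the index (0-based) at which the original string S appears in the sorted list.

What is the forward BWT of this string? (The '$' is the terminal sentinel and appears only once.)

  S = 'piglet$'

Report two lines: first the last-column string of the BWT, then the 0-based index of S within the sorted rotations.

Answer: tlipg$e
5

Derivation:
All 7 rotations (rotation i = S[i:]+S[:i]):
  rot[0] = piglet$
  rot[1] = iglet$p
  rot[2] = glet$pi
  rot[3] = let$pig
  rot[4] = et$pigl
  rot[5] = t$pigle
  rot[6] = $piglet
Sorted (with $ < everything):
  sorted[0] = $piglet  (last char: 't')
  sorted[1] = et$pigl  (last char: 'l')
  sorted[2] = glet$pi  (last char: 'i')
  sorted[3] = iglet$p  (last char: 'p')
  sorted[4] = let$pig  (last char: 'g')
  sorted[5] = piglet$  (last char: '$')
  sorted[6] = t$pigle  (last char: 'e')
Last column: tlipg$e
Original string S is at sorted index 5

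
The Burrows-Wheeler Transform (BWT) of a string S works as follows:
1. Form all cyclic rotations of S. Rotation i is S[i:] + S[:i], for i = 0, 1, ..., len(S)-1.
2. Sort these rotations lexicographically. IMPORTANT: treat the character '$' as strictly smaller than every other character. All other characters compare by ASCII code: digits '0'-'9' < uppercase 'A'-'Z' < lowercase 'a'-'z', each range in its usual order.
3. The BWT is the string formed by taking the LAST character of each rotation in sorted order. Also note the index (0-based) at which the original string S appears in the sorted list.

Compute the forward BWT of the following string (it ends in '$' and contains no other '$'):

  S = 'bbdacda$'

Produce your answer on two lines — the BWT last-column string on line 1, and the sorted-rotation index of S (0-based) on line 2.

All 8 rotations (rotation i = S[i:]+S[:i]):
  rot[0] = bbdacda$
  rot[1] = bdacda$b
  rot[2] = dacda$bb
  rot[3] = acda$bbd
  rot[4] = cda$bbda
  rot[5] = da$bbdac
  rot[6] = a$bbdacd
  rot[7] = $bbdacda
Sorted (with $ < everything):
  sorted[0] = $bbdacda  (last char: 'a')
  sorted[1] = a$bbdacd  (last char: 'd')
  sorted[2] = acda$bbd  (last char: 'd')
  sorted[3] = bbdacda$  (last char: '$')
  sorted[4] = bdacda$b  (last char: 'b')
  sorted[5] = cda$bbda  (last char: 'a')
  sorted[6] = da$bbdac  (last char: 'c')
  sorted[7] = dacda$bb  (last char: 'b')
Last column: add$bacb
Original string S is at sorted index 3

Answer: add$bacb
3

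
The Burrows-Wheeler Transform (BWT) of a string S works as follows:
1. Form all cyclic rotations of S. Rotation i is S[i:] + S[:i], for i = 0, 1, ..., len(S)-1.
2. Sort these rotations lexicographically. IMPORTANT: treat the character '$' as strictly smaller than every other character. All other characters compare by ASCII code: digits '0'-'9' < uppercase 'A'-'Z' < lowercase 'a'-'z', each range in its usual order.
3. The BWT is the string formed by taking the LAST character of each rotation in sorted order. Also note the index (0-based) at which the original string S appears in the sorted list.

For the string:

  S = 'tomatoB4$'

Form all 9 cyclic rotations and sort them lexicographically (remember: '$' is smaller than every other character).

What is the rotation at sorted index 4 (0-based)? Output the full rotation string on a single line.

All 9 rotations (rotation i = S[i:]+S[:i]):
  rot[0] = tomatoB4$
  rot[1] = omatoB4$t
  rot[2] = matoB4$to
  rot[3] = atoB4$tom
  rot[4] = toB4$toma
  rot[5] = oB4$tomat
  rot[6] = B4$tomato
  rot[7] = 4$tomatoB
  rot[8] = $tomatoB4
Sorted (with $ < everything):
  sorted[0] = $tomatoB4
  sorted[1] = 4$tomatoB
  sorted[2] = B4$tomato
  sorted[3] = atoB4$tom
  sorted[4] = matoB4$to
  sorted[5] = oB4$tomat
  sorted[6] = omatoB4$t
  sorted[7] = toB4$toma
  sorted[8] = tomatoB4$
sorted[4] = matoB4$to

Answer: matoB4$to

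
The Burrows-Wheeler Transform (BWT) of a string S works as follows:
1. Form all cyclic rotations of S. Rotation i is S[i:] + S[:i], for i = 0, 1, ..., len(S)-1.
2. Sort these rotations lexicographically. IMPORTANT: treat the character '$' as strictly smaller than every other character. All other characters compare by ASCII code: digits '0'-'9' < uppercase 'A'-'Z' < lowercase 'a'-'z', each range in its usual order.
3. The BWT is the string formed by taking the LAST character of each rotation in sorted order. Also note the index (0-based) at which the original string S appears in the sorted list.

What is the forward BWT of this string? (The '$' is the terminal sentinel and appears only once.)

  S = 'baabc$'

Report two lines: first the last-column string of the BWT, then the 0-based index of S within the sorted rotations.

All 6 rotations (rotation i = S[i:]+S[:i]):
  rot[0] = baabc$
  rot[1] = aabc$b
  rot[2] = abc$ba
  rot[3] = bc$baa
  rot[4] = c$baab
  rot[5] = $baabc
Sorted (with $ < everything):
  sorted[0] = $baabc  (last char: 'c')
  sorted[1] = aabc$b  (last char: 'b')
  sorted[2] = abc$ba  (last char: 'a')
  sorted[3] = baabc$  (last char: '$')
  sorted[4] = bc$baa  (last char: 'a')
  sorted[5] = c$baab  (last char: 'b')
Last column: cba$ab
Original string S is at sorted index 3

Answer: cba$ab
3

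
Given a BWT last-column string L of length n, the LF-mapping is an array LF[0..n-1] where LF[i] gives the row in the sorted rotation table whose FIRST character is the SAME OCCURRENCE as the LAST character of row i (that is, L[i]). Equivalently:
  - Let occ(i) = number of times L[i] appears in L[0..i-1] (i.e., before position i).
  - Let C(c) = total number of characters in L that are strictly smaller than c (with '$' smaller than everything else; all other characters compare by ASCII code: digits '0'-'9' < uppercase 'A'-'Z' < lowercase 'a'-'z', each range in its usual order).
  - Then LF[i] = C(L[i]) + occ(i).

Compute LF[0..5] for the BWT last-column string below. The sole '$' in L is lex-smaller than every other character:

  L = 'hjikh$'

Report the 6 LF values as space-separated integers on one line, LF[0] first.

Char counts: '$':1, 'h':2, 'i':1, 'j':1, 'k':1
C (first-col start): C('$')=0, C('h')=1, C('i')=3, C('j')=4, C('k')=5
L[0]='h': occ=0, LF[0]=C('h')+0=1+0=1
L[1]='j': occ=0, LF[1]=C('j')+0=4+0=4
L[2]='i': occ=0, LF[2]=C('i')+0=3+0=3
L[3]='k': occ=0, LF[3]=C('k')+0=5+0=5
L[4]='h': occ=1, LF[4]=C('h')+1=1+1=2
L[5]='$': occ=0, LF[5]=C('$')+0=0+0=0

Answer: 1 4 3 5 2 0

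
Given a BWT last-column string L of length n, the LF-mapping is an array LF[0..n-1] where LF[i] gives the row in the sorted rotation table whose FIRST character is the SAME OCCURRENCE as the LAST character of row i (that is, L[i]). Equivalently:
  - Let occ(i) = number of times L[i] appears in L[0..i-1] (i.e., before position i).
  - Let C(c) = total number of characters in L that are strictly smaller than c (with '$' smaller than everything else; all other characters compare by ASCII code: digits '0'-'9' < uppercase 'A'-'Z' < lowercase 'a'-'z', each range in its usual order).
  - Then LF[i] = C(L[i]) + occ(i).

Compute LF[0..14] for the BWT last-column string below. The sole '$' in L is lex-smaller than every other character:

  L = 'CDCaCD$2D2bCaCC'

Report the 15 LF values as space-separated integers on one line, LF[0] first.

Char counts: '$':1, '2':2, 'C':6, 'D':3, 'a':2, 'b':1
C (first-col start): C('$')=0, C('2')=1, C('C')=3, C('D')=9, C('a')=12, C('b')=14
L[0]='C': occ=0, LF[0]=C('C')+0=3+0=3
L[1]='D': occ=0, LF[1]=C('D')+0=9+0=9
L[2]='C': occ=1, LF[2]=C('C')+1=3+1=4
L[3]='a': occ=0, LF[3]=C('a')+0=12+0=12
L[4]='C': occ=2, LF[4]=C('C')+2=3+2=5
L[5]='D': occ=1, LF[5]=C('D')+1=9+1=10
L[6]='$': occ=0, LF[6]=C('$')+0=0+0=0
L[7]='2': occ=0, LF[7]=C('2')+0=1+0=1
L[8]='D': occ=2, LF[8]=C('D')+2=9+2=11
L[9]='2': occ=1, LF[9]=C('2')+1=1+1=2
L[10]='b': occ=0, LF[10]=C('b')+0=14+0=14
L[11]='C': occ=3, LF[11]=C('C')+3=3+3=6
L[12]='a': occ=1, LF[12]=C('a')+1=12+1=13
L[13]='C': occ=4, LF[13]=C('C')+4=3+4=7
L[14]='C': occ=5, LF[14]=C('C')+5=3+5=8

Answer: 3 9 4 12 5 10 0 1 11 2 14 6 13 7 8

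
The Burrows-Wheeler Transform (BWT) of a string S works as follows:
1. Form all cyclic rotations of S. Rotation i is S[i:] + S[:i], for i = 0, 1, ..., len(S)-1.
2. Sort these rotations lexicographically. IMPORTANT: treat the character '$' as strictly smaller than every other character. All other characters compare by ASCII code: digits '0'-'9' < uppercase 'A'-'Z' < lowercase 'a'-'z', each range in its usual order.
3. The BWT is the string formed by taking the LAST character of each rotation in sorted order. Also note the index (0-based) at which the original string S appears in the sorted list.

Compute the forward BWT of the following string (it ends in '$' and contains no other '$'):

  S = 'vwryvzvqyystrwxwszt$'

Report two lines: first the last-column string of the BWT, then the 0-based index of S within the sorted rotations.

All 20 rotations (rotation i = S[i:]+S[:i]):
  rot[0] = vwryvzvqyystrwxwszt$
  rot[1] = wryvzvqyystrwxwszt$v
  rot[2] = ryvzvqyystrwxwszt$vw
  rot[3] = yvzvqyystrwxwszt$vwr
  rot[4] = vzvqyystrwxwszt$vwry
  rot[5] = zvqyystrwxwszt$vwryv
  rot[6] = vqyystrwxwszt$vwryvz
  rot[7] = qyystrwxwszt$vwryvzv
  rot[8] = yystrwxwszt$vwryvzvq
  rot[9] = ystrwxwszt$vwryvzvqy
  rot[10] = strwxwszt$vwryvzvqyy
  rot[11] = trwxwszt$vwryvzvqyys
  rot[12] = rwxwszt$vwryvzvqyyst
  rot[13] = wxwszt$vwryvzvqyystr
  rot[14] = xwszt$vwryvzvqyystrw
  rot[15] = wszt$vwryvzvqyystrwx
  rot[16] = szt$vwryvzvqyystrwxw
  rot[17] = zt$vwryvzvqyystrwxws
  rot[18] = t$vwryvzvqyystrwxwsz
  rot[19] = $vwryvzvqyystrwxwszt
Sorted (with $ < everything):
  sorted[0] = $vwryvzvqyystrwxwszt  (last char: 't')
  sorted[1] = qyystrwxwszt$vwryvzv  (last char: 'v')
  sorted[2] = rwxwszt$vwryvzvqyyst  (last char: 't')
  sorted[3] = ryvzvqyystrwxwszt$vw  (last char: 'w')
  sorted[4] = strwxwszt$vwryvzvqyy  (last char: 'y')
  sorted[5] = szt$vwryvzvqyystrwxw  (last char: 'w')
  sorted[6] = t$vwryvzvqyystrwxwsz  (last char: 'z')
  sorted[7] = trwxwszt$vwryvzvqyys  (last char: 's')
  sorted[8] = vqyystrwxwszt$vwryvz  (last char: 'z')
  sorted[9] = vwryvzvqyystrwxwszt$  (last char: '$')
  sorted[10] = vzvqyystrwxwszt$vwry  (last char: 'y')
  sorted[11] = wryvzvqyystrwxwszt$v  (last char: 'v')
  sorted[12] = wszt$vwryvzvqyystrwx  (last char: 'x')
  sorted[13] = wxwszt$vwryvzvqyystr  (last char: 'r')
  sorted[14] = xwszt$vwryvzvqyystrw  (last char: 'w')
  sorted[15] = ystrwxwszt$vwryvzvqy  (last char: 'y')
  sorted[16] = yvzvqyystrwxwszt$vwr  (last char: 'r')
  sorted[17] = yystrwxwszt$vwryvzvq  (last char: 'q')
  sorted[18] = zt$vwryvzvqyystrwxws  (last char: 's')
  sorted[19] = zvqyystrwxwszt$vwryv  (last char: 'v')
Last column: tvtwywzsz$yvxrwyrqsv
Original string S is at sorted index 9

Answer: tvtwywzsz$yvxrwyrqsv
9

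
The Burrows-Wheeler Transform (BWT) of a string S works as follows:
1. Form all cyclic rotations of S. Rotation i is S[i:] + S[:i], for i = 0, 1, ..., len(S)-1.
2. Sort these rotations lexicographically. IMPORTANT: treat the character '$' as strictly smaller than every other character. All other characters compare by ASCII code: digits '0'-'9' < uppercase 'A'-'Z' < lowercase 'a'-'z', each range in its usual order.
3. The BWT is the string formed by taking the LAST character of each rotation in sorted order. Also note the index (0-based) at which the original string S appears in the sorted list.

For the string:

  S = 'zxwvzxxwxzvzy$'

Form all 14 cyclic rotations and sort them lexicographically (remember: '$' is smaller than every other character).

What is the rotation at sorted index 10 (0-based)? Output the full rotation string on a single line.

All 14 rotations (rotation i = S[i:]+S[:i]):
  rot[0] = zxwvzxxwxzvzy$
  rot[1] = xwvzxxwxzvzy$z
  rot[2] = wvzxxwxzvzy$zx
  rot[3] = vzxxwxzvzy$zxw
  rot[4] = zxxwxzvzy$zxwv
  rot[5] = xxwxzvzy$zxwvz
  rot[6] = xwxzvzy$zxwvzx
  rot[7] = wxzvzy$zxwvzxx
  rot[8] = xzvzy$zxwvzxxw
  rot[9] = zvzy$zxwvzxxwx
  rot[10] = vzy$zxwvzxxwxz
  rot[11] = zy$zxwvzxxwxzv
  rot[12] = y$zxwvzxxwxzvz
  rot[13] = $zxwvzxxwxzvzy
Sorted (with $ < everything):
  sorted[0] = $zxwvzxxwxzvzy
  sorted[1] = vzxxwxzvzy$zxw
  sorted[2] = vzy$zxwvzxxwxz
  sorted[3] = wvzxxwxzvzy$zx
  sorted[4] = wxzvzy$zxwvzxx
  sorted[5] = xwvzxxwxzvzy$z
  sorted[6] = xwxzvzy$zxwvzx
  sorted[7] = xxwxzvzy$zxwvz
  sorted[8] = xzvzy$zxwvzxxw
  sorted[9] = y$zxwvzxxwxzvz
  sorted[10] = zvzy$zxwvzxxwx
  sorted[11] = zxwvzxxwxzvzy$
  sorted[12] = zxxwxzvzy$zxwv
  sorted[13] = zy$zxwvzxxwxzv
sorted[10] = zvzy$zxwvzxxwx

Answer: zvzy$zxwvzxxwx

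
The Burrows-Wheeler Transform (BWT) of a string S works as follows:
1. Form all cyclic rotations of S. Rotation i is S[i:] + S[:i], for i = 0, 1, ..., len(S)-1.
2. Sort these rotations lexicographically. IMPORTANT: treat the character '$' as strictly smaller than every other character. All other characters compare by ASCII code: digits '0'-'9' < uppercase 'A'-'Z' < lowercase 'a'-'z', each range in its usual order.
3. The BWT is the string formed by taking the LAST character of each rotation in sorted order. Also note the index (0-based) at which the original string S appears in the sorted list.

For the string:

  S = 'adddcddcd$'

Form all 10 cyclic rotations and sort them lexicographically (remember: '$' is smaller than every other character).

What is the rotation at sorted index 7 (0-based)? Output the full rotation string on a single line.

Answer: ddcd$adddc

Derivation:
All 10 rotations (rotation i = S[i:]+S[:i]):
  rot[0] = adddcddcd$
  rot[1] = dddcddcd$a
  rot[2] = ddcddcd$ad
  rot[3] = dcddcd$add
  rot[4] = cddcd$addd
  rot[5] = ddcd$adddc
  rot[6] = dcd$adddcd
  rot[7] = cd$adddcdd
  rot[8] = d$adddcddc
  rot[9] = $adddcddcd
Sorted (with $ < everything):
  sorted[0] = $adddcddcd
  sorted[1] = adddcddcd$
  sorted[2] = cd$adddcdd
  sorted[3] = cddcd$addd
  sorted[4] = d$adddcddc
  sorted[5] = dcd$adddcd
  sorted[6] = dcddcd$add
  sorted[7] = ddcd$adddc
  sorted[8] = ddcddcd$ad
  sorted[9] = dddcddcd$a
sorted[7] = ddcd$adddc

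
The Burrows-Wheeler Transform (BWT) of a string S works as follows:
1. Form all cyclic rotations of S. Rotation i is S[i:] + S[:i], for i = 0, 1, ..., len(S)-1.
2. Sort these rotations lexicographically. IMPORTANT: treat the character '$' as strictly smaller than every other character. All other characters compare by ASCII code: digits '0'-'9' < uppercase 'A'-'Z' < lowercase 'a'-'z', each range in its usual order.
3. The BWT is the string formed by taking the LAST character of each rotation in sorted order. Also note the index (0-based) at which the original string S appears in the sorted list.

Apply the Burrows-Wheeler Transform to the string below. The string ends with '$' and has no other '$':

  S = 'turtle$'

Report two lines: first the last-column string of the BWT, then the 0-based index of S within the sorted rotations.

Answer: eltur$t
5

Derivation:
All 7 rotations (rotation i = S[i:]+S[:i]):
  rot[0] = turtle$
  rot[1] = urtle$t
  rot[2] = rtle$tu
  rot[3] = tle$tur
  rot[4] = le$turt
  rot[5] = e$turtl
  rot[6] = $turtle
Sorted (with $ < everything):
  sorted[0] = $turtle  (last char: 'e')
  sorted[1] = e$turtl  (last char: 'l')
  sorted[2] = le$turt  (last char: 't')
  sorted[3] = rtle$tu  (last char: 'u')
  sorted[4] = tle$tur  (last char: 'r')
  sorted[5] = turtle$  (last char: '$')
  sorted[6] = urtle$t  (last char: 't')
Last column: eltur$t
Original string S is at sorted index 5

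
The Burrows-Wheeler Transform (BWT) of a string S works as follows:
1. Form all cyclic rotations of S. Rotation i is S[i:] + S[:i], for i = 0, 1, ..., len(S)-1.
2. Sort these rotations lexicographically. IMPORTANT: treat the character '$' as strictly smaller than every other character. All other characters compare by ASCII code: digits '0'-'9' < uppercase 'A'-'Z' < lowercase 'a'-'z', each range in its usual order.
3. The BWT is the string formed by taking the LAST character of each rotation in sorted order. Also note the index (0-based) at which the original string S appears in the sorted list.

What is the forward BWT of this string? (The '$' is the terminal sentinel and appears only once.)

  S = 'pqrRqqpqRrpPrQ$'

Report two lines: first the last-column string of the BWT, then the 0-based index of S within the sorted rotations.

Answer: Qprrqrq$pqRpPqR
7

Derivation:
All 15 rotations (rotation i = S[i:]+S[:i]):
  rot[0] = pqrRqqpqRrpPrQ$
  rot[1] = qrRqqpqRrpPrQ$p
  rot[2] = rRqqpqRrpPrQ$pq
  rot[3] = RqqpqRrpPrQ$pqr
  rot[4] = qqpqRrpPrQ$pqrR
  rot[5] = qpqRrpPrQ$pqrRq
  rot[6] = pqRrpPrQ$pqrRqq
  rot[7] = qRrpPrQ$pqrRqqp
  rot[8] = RrpPrQ$pqrRqqpq
  rot[9] = rpPrQ$pqrRqqpqR
  rot[10] = pPrQ$pqrRqqpqRr
  rot[11] = PrQ$pqrRqqpqRrp
  rot[12] = rQ$pqrRqqpqRrpP
  rot[13] = Q$pqrRqqpqRrpPr
  rot[14] = $pqrRqqpqRrpPrQ
Sorted (with $ < everything):
  sorted[0] = $pqrRqqpqRrpPrQ  (last char: 'Q')
  sorted[1] = PrQ$pqrRqqpqRrp  (last char: 'p')
  sorted[2] = Q$pqrRqqpqRrpPr  (last char: 'r')
  sorted[3] = RqqpqRrpPrQ$pqr  (last char: 'r')
  sorted[4] = RrpPrQ$pqrRqqpq  (last char: 'q')
  sorted[5] = pPrQ$pqrRqqpqRr  (last char: 'r')
  sorted[6] = pqRrpPrQ$pqrRqq  (last char: 'q')
  sorted[7] = pqrRqqpqRrpPrQ$  (last char: '$')
  sorted[8] = qRrpPrQ$pqrRqqp  (last char: 'p')
  sorted[9] = qpqRrpPrQ$pqrRq  (last char: 'q')
  sorted[10] = qqpqRrpPrQ$pqrR  (last char: 'R')
  sorted[11] = qrRqqpqRrpPrQ$p  (last char: 'p')
  sorted[12] = rQ$pqrRqqpqRrpP  (last char: 'P')
  sorted[13] = rRqqpqRrpPrQ$pq  (last char: 'q')
  sorted[14] = rpPrQ$pqrRqqpqR  (last char: 'R')
Last column: Qprrqrq$pqRpPqR
Original string S is at sorted index 7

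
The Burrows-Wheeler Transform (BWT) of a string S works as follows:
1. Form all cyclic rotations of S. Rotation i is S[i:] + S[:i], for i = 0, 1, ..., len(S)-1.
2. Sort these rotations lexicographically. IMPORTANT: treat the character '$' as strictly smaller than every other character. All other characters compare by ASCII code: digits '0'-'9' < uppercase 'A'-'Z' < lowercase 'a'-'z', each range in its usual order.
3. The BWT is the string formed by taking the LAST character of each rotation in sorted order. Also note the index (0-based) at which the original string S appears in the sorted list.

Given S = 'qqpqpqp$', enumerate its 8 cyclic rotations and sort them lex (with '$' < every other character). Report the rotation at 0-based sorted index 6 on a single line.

All 8 rotations (rotation i = S[i:]+S[:i]):
  rot[0] = qqpqpqp$
  rot[1] = qpqpqp$q
  rot[2] = pqpqp$qq
  rot[3] = qpqp$qqp
  rot[4] = pqp$qqpq
  rot[5] = qp$qqpqp
  rot[6] = p$qqpqpq
  rot[7] = $qqpqpqp
Sorted (with $ < everything):
  sorted[0] = $qqpqpqp
  sorted[1] = p$qqpqpq
  sorted[2] = pqp$qqpq
  sorted[3] = pqpqp$qq
  sorted[4] = qp$qqpqp
  sorted[5] = qpqp$qqp
  sorted[6] = qpqpqp$q
  sorted[7] = qqpqpqp$
sorted[6] = qpqpqp$q

Answer: qpqpqp$q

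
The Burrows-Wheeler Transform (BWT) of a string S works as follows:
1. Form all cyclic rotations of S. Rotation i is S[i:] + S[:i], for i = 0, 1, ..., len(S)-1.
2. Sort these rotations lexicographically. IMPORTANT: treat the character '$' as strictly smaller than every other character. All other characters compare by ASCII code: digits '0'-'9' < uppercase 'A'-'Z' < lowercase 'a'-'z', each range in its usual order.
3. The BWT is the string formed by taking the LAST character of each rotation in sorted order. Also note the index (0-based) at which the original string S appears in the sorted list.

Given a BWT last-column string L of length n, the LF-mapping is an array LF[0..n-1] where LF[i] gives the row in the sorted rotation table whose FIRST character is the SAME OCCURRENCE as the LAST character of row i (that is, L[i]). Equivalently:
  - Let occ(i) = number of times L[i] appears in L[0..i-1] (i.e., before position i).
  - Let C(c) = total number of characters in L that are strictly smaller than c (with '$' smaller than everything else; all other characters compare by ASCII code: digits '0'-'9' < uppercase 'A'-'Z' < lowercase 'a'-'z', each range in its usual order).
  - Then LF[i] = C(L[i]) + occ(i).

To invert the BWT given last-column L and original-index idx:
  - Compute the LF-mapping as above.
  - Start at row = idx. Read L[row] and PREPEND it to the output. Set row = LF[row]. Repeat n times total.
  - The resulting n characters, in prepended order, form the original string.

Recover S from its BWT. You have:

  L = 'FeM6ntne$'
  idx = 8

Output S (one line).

Answer: tenne6MF$

Derivation:
LF mapping: 2 4 3 1 6 8 7 5 0
Walk LF starting at row 8, prepending L[row]:
  step 1: row=8, L[8]='$', prepend. Next row=LF[8]=0
  step 2: row=0, L[0]='F', prepend. Next row=LF[0]=2
  step 3: row=2, L[2]='M', prepend. Next row=LF[2]=3
  step 4: row=3, L[3]='6', prepend. Next row=LF[3]=1
  step 5: row=1, L[1]='e', prepend. Next row=LF[1]=4
  step 6: row=4, L[4]='n', prepend. Next row=LF[4]=6
  step 7: row=6, L[6]='n', prepend. Next row=LF[6]=7
  step 8: row=7, L[7]='e', prepend. Next row=LF[7]=5
  step 9: row=5, L[5]='t', prepend. Next row=LF[5]=8
Reversed output: tenne6MF$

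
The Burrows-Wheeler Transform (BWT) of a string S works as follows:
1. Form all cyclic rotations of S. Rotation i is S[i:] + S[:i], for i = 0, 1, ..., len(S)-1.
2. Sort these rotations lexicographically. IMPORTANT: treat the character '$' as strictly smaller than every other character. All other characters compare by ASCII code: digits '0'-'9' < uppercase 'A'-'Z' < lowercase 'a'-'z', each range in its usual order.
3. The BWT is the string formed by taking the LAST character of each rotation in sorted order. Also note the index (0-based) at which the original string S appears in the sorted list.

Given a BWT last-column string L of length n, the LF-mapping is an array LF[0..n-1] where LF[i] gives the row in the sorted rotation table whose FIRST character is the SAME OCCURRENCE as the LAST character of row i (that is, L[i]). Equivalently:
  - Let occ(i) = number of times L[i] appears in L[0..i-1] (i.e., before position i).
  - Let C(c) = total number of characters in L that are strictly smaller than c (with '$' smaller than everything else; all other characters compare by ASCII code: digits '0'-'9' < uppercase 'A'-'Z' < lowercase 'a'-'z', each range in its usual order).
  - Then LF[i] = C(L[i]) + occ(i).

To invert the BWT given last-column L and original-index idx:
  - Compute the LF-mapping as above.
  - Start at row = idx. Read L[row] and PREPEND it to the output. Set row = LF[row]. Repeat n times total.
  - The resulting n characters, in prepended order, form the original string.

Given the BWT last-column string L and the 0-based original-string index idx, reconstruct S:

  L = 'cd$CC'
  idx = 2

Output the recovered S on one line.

LF mapping: 3 4 0 1 2
Walk LF starting at row 2, prepending L[row]:
  step 1: row=2, L[2]='$', prepend. Next row=LF[2]=0
  step 2: row=0, L[0]='c', prepend. Next row=LF[0]=3
  step 3: row=3, L[3]='C', prepend. Next row=LF[3]=1
  step 4: row=1, L[1]='d', prepend. Next row=LF[1]=4
  step 5: row=4, L[4]='C', prepend. Next row=LF[4]=2
Reversed output: CdCc$

Answer: CdCc$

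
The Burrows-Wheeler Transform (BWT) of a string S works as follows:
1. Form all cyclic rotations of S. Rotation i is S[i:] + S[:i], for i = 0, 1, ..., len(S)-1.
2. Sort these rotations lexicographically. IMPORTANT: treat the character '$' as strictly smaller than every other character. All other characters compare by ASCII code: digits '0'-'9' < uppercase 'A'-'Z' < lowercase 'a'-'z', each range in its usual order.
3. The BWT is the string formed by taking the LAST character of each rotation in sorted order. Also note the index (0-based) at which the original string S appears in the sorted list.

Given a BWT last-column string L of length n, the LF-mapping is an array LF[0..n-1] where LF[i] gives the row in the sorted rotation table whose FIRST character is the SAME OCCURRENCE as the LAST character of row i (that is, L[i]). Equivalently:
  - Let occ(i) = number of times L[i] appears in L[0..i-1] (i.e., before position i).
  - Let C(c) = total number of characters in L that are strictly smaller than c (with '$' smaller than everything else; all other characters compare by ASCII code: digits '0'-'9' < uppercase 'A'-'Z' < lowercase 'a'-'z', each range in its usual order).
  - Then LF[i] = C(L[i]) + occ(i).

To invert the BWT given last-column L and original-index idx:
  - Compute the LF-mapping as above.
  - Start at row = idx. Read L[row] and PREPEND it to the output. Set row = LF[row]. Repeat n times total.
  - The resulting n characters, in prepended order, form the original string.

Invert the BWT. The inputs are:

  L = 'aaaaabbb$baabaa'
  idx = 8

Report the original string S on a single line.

Answer: ababbababaaaaa$

Derivation:
LF mapping: 1 2 3 4 5 10 11 12 0 13 6 7 14 8 9
Walk LF starting at row 8, prepending L[row]:
  step 1: row=8, L[8]='$', prepend. Next row=LF[8]=0
  step 2: row=0, L[0]='a', prepend. Next row=LF[0]=1
  step 3: row=1, L[1]='a', prepend. Next row=LF[1]=2
  step 4: row=2, L[2]='a', prepend. Next row=LF[2]=3
  step 5: row=3, L[3]='a', prepend. Next row=LF[3]=4
  step 6: row=4, L[4]='a', prepend. Next row=LF[4]=5
  step 7: row=5, L[5]='b', prepend. Next row=LF[5]=10
  step 8: row=10, L[10]='a', prepend. Next row=LF[10]=6
  step 9: row=6, L[6]='b', prepend. Next row=LF[6]=11
  step 10: row=11, L[11]='a', prepend. Next row=LF[11]=7
  step 11: row=7, L[7]='b', prepend. Next row=LF[7]=12
  step 12: row=12, L[12]='b', prepend. Next row=LF[12]=14
  step 13: row=14, L[14]='a', prepend. Next row=LF[14]=9
  step 14: row=9, L[9]='b', prepend. Next row=LF[9]=13
  step 15: row=13, L[13]='a', prepend. Next row=LF[13]=8
Reversed output: ababbababaaaaa$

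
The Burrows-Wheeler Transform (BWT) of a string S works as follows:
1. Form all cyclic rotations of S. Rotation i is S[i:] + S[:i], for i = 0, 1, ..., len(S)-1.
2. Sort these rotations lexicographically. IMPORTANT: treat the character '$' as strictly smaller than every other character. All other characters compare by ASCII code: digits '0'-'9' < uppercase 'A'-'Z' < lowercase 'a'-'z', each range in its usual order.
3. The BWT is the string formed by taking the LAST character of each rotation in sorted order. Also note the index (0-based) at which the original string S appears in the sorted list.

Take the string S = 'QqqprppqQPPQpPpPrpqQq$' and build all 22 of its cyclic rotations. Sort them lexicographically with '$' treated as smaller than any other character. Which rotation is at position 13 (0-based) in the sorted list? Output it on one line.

Answer: pqQq$QqqprppqQPPQpPpPr

Derivation:
All 22 rotations (rotation i = S[i:]+S[:i]):
  rot[0] = QqqprppqQPPQpPpPrpqQq$
  rot[1] = qqprppqQPPQpPpPrpqQq$Q
  rot[2] = qprppqQPPQpPpPrpqQq$Qq
  rot[3] = prppqQPPQpPpPrpqQq$Qqq
  rot[4] = rppqQPPQpPpPrpqQq$Qqqp
  rot[5] = ppqQPPQpPpPrpqQq$Qqqpr
  rot[6] = pqQPPQpPpPrpqQq$Qqqprp
  rot[7] = qQPPQpPpPrpqQq$Qqqprpp
  rot[8] = QPPQpPpPrpqQq$Qqqprppq
  rot[9] = PPQpPpPrpqQq$QqqprppqQ
  rot[10] = PQpPpPrpqQq$QqqprppqQP
  rot[11] = QpPpPrpqQq$QqqprppqQPP
  rot[12] = pPpPrpqQq$QqqprppqQPPQ
  rot[13] = PpPrpqQq$QqqprppqQPPQp
  rot[14] = pPrpqQq$QqqprppqQPPQpP
  rot[15] = PrpqQq$QqqprppqQPPQpPp
  rot[16] = rpqQq$QqqprppqQPPQpPpP
  rot[17] = pqQq$QqqprppqQPPQpPpPr
  rot[18] = qQq$QqqprppqQPPQpPpPrp
  rot[19] = Qq$QqqprppqQPPQpPpPrpq
  rot[20] = q$QqqprppqQPPQpPpPrpqQ
  rot[21] = $QqqprppqQPPQpPpPrpqQq
Sorted (with $ < everything):
  sorted[0] = $QqqprppqQPPQpPpPrpqQq
  sorted[1] = PPQpPpPrpqQq$QqqprppqQ
  sorted[2] = PQpPpPrpqQq$QqqprppqQP
  sorted[3] = PpPrpqQq$QqqprppqQPPQp
  sorted[4] = PrpqQq$QqqprppqQPPQpPp
  sorted[5] = QPPQpPpPrpqQq$Qqqprppq
  sorted[6] = QpPpPrpqQq$QqqprppqQPP
  sorted[7] = Qq$QqqprppqQPPQpPpPrpq
  sorted[8] = QqqprppqQPPQpPpPrpqQq$
  sorted[9] = pPpPrpqQq$QqqprppqQPPQ
  sorted[10] = pPrpqQq$QqqprppqQPPQpP
  sorted[11] = ppqQPPQpPpPrpqQq$Qqqpr
  sorted[12] = pqQPPQpPpPrpqQq$Qqqprp
  sorted[13] = pqQq$QqqprppqQPPQpPpPr
  sorted[14] = prppqQPPQpPpPrpqQq$Qqq
  sorted[15] = q$QqqprppqQPPQpPpPrpqQ
  sorted[16] = qQPPQpPpPrpqQq$Qqqprpp
  sorted[17] = qQq$QqqprppqQPPQpPpPrp
  sorted[18] = qprppqQPPQpPpPrpqQq$Qq
  sorted[19] = qqprppqQPPQpPpPrpqQq$Q
  sorted[20] = rppqQPPQpPpPrpqQq$Qqqp
  sorted[21] = rpqQq$QqqprppqQPPQpPpP
sorted[13] = pqQq$QqqprppqQPPQpPpPr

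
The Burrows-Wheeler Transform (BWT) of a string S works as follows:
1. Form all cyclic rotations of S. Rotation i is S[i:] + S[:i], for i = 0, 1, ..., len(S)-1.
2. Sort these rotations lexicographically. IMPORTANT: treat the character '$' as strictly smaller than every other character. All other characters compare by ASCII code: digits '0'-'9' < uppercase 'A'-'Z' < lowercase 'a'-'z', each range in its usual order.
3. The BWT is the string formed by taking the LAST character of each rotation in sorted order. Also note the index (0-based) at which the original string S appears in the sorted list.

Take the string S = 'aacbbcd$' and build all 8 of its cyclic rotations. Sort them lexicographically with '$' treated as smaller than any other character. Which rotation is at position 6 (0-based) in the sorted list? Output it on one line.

All 8 rotations (rotation i = S[i:]+S[:i]):
  rot[0] = aacbbcd$
  rot[1] = acbbcd$a
  rot[2] = cbbcd$aa
  rot[3] = bbcd$aac
  rot[4] = bcd$aacb
  rot[5] = cd$aacbb
  rot[6] = d$aacbbc
  rot[7] = $aacbbcd
Sorted (with $ < everything):
  sorted[0] = $aacbbcd
  sorted[1] = aacbbcd$
  sorted[2] = acbbcd$a
  sorted[3] = bbcd$aac
  sorted[4] = bcd$aacb
  sorted[5] = cbbcd$aa
  sorted[6] = cd$aacbb
  sorted[7] = d$aacbbc
sorted[6] = cd$aacbb

Answer: cd$aacbb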